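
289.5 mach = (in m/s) 9.857e+04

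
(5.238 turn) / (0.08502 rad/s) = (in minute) 6.452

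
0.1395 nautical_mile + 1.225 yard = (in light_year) 2.743e-14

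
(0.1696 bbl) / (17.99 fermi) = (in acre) 3.704e+08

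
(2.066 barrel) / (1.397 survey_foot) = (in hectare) 7.714e-05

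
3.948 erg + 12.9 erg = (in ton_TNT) 4.027e-16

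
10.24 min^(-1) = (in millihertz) 170.7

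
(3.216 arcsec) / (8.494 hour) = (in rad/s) 5.099e-10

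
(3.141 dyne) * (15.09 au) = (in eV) 4.426e+26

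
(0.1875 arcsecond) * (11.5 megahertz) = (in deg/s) 599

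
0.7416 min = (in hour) 0.01236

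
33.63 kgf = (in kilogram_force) 33.63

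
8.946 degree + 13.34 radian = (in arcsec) 2.784e+06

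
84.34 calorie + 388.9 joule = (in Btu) 0.7031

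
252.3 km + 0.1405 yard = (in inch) 9.933e+06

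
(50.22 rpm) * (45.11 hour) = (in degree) 4.893e+07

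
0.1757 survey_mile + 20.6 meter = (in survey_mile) 0.1885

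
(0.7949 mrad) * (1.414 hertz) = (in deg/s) 0.0644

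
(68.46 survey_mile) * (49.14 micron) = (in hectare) 0.0005414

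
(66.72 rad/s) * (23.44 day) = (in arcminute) 4.645e+11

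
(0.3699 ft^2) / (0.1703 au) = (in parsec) 4.371e-29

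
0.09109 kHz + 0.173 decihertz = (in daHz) 9.111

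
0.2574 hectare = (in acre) 0.636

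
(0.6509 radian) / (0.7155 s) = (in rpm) 8.687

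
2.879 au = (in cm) 4.307e+13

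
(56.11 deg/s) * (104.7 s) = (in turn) 16.32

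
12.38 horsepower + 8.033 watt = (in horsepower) 12.39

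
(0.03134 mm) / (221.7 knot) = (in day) 3.18e-12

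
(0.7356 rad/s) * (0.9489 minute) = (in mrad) 4.188e+04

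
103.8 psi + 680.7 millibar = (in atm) 7.735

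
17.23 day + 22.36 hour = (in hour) 435.9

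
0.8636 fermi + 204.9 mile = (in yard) 3.606e+05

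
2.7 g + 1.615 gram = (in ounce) 0.1522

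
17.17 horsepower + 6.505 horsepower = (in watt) 1.765e+04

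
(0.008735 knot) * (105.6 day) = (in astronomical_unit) 2.741e-07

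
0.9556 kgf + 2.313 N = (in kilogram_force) 1.191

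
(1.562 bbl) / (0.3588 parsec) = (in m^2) 2.243e-17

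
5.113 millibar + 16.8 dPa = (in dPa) 5130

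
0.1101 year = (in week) 5.741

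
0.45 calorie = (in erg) 1.883e+07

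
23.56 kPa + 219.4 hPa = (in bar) 0.455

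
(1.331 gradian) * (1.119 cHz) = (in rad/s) 0.000234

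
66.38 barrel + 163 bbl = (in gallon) 9634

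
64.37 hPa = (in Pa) 6437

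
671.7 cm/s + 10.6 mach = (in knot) 7029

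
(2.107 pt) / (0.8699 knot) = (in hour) 4.614e-07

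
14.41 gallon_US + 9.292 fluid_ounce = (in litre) 54.82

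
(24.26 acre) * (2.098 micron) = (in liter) 206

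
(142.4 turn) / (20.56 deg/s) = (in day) 0.02886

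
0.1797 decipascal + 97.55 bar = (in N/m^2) 9.755e+06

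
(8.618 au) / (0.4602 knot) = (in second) 5.446e+12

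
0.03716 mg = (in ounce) 1.311e-06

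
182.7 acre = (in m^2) 7.394e+05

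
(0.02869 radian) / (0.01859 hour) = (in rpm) 0.004094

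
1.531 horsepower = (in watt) 1142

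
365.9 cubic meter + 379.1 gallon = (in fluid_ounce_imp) 1.293e+07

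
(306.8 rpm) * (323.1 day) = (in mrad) 8.969e+11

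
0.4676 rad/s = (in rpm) 4.465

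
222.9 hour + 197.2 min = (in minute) 1.357e+04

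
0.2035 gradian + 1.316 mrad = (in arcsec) 930.8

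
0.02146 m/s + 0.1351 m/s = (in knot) 0.3043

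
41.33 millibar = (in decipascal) 4.133e+04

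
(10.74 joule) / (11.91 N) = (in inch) 35.5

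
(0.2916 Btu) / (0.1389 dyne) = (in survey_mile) 1.376e+05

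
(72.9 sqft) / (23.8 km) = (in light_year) 3.008e-20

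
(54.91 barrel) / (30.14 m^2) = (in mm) 289.6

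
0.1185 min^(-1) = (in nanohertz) 1.975e+06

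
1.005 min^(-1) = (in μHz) 1.675e+04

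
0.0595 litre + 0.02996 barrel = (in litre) 4.823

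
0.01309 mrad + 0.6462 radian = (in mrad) 646.2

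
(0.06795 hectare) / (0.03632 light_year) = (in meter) 1.978e-12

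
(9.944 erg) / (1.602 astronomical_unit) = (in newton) 4.149e-18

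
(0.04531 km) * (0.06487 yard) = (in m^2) 2.688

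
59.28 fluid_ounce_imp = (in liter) 1.684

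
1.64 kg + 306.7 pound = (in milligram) 1.408e+08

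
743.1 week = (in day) 5202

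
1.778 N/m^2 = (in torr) 0.01334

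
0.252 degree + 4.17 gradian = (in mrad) 69.9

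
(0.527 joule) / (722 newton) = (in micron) 729.9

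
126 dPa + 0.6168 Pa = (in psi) 0.001917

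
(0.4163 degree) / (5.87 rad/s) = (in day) 1.433e-08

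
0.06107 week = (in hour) 10.26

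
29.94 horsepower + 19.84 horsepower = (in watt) 3.712e+04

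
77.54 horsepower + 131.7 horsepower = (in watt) 1.56e+05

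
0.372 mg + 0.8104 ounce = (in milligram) 2.297e+04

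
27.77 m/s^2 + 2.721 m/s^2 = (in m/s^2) 30.49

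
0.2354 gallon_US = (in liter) 0.8911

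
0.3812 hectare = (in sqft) 4.103e+04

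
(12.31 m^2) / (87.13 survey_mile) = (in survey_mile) 5.455e-08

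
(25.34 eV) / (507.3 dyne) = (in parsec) 2.594e-32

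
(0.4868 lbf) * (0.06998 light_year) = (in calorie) 3.426e+14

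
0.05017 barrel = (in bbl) 0.05017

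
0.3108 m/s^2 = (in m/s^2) 0.3108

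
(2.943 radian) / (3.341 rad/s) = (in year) 2.793e-08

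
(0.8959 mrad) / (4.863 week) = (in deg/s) 1.745e-08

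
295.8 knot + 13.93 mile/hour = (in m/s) 158.4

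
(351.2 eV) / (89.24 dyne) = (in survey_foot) 2.069e-13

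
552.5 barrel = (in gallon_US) 2.32e+04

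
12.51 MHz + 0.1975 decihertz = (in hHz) 1.251e+05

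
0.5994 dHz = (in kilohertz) 5.994e-05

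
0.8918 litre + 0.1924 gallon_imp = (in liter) 1.766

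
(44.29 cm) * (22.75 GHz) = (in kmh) 3.627e+10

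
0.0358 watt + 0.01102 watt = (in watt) 0.04682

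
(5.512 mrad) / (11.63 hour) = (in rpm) 1.257e-06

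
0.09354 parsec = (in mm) 2.886e+18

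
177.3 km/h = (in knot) 95.73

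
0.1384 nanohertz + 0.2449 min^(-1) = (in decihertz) 0.04082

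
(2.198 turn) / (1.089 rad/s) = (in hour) 0.003523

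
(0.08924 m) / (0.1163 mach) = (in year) 7.146e-11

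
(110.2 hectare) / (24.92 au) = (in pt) 0.0008379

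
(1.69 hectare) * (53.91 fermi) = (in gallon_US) 2.407e-07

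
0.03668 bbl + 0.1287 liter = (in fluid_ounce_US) 201.5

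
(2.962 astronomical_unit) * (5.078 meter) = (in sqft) 2.422e+13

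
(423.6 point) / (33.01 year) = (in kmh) 5.168e-10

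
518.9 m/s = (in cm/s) 5.189e+04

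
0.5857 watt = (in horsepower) 0.0007854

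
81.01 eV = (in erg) 1.298e-10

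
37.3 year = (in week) 1945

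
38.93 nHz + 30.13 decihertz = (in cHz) 301.3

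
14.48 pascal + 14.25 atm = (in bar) 14.44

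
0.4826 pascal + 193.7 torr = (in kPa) 25.83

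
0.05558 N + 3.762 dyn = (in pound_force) 0.0125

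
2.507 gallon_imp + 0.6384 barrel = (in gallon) 29.82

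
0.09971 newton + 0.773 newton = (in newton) 0.8727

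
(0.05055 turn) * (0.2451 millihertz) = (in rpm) 0.0007434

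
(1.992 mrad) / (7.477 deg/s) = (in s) 0.01526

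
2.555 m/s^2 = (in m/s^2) 2.555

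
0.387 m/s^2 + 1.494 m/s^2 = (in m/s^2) 1.881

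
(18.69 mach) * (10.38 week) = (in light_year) 4.223e-06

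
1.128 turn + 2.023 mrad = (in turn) 1.128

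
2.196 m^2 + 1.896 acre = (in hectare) 0.7675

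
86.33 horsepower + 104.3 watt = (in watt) 6.448e+04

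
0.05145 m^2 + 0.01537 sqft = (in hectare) 5.288e-06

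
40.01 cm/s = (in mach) 0.001175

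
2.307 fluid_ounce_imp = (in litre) 0.06555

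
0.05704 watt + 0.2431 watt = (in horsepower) 0.0004025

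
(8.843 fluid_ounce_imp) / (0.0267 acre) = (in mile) 1.445e-09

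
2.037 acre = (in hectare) 0.8243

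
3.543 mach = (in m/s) 1206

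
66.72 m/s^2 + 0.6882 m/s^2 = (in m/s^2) 67.41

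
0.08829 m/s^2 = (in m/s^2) 0.08829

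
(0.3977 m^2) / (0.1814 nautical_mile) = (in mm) 1.184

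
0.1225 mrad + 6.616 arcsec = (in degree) 0.008857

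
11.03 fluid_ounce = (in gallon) 0.08617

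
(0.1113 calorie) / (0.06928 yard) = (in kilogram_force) 0.7496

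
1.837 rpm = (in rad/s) 0.1924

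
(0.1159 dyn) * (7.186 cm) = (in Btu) 7.894e-11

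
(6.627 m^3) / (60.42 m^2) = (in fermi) 1.097e+14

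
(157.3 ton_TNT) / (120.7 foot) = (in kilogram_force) 1.824e+09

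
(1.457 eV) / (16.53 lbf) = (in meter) 3.175e-21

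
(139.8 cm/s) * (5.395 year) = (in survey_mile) 1.478e+05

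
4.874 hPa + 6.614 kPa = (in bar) 0.07101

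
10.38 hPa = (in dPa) 1.038e+04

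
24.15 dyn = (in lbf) 5.429e-05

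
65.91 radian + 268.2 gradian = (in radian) 70.12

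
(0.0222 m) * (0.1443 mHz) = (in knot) 6.227e-06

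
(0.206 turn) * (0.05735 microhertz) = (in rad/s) 7.423e-08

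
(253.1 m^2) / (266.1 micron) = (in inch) 3.745e+07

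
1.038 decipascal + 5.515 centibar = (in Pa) 5515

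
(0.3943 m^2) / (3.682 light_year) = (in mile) 7.033e-21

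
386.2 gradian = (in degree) 347.6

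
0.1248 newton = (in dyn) 1.248e+04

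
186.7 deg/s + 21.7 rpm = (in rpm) 52.82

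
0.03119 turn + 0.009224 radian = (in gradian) 13.06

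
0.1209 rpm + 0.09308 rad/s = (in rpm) 1.01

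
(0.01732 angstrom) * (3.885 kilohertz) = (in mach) 1.976e-11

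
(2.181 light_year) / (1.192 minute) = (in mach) 8.473e+11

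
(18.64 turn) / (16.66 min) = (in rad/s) 0.1172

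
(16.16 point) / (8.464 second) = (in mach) 1.978e-06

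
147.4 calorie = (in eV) 3.849e+21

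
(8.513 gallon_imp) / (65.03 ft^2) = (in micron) 6406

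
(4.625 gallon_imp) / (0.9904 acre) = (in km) 5.246e-09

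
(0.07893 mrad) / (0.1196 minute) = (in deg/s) 0.0006302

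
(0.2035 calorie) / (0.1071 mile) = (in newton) 0.00494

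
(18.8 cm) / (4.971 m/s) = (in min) 0.0006303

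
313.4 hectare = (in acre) 774.4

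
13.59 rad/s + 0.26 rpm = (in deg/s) 780.2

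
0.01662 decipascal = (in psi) 2.411e-07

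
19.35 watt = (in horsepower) 0.02595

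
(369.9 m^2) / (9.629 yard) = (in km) 0.04201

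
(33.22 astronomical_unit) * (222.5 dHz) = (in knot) 2.149e+14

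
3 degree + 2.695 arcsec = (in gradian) 3.334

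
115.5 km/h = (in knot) 62.37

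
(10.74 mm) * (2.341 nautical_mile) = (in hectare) 0.004656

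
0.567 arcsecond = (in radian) 2.749e-06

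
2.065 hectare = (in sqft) 2.223e+05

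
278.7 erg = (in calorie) 6.661e-06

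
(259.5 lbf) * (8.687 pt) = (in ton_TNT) 8.455e-10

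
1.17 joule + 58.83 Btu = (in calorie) 1.484e+04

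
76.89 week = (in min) 7.751e+05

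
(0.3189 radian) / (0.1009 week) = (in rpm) 4.99e-05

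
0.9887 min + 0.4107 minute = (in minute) 1.399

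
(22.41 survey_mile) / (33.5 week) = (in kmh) 0.006408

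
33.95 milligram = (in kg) 3.395e-05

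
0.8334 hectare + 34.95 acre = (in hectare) 14.98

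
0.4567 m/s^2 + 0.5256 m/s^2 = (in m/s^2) 0.9823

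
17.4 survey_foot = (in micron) 5.304e+06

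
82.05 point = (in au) 1.935e-13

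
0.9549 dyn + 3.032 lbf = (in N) 13.49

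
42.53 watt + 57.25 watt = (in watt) 99.78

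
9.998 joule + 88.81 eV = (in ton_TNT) 2.39e-09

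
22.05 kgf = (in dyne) 2.162e+07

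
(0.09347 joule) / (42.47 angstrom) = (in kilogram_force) 2.244e+06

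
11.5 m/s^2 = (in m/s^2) 11.5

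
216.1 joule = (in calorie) 51.65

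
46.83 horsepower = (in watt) 3.492e+04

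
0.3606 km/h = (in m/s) 0.1002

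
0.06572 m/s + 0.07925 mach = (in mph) 60.51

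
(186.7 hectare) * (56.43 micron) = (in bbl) 662.7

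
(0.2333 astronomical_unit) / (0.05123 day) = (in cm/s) 7.885e+08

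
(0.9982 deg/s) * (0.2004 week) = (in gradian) 1.344e+05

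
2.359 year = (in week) 123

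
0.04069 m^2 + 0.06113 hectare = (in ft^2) 6580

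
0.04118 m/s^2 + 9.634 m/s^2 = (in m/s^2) 9.675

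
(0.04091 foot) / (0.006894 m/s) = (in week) 2.991e-06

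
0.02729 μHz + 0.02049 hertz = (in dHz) 0.2049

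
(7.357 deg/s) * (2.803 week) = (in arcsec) 4.49e+10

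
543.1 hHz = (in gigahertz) 5.431e-05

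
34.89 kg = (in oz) 1231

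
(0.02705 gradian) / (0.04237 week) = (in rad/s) 1.658e-08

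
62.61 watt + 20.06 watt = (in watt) 82.67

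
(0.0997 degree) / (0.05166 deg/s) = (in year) 6.12e-08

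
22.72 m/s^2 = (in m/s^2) 22.72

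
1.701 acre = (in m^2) 6884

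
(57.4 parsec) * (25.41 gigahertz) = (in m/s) 4.501e+28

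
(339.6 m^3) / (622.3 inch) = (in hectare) 0.002148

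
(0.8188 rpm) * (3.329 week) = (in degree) 9.891e+06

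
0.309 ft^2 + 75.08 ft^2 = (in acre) 0.001731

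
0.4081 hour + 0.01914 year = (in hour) 168.1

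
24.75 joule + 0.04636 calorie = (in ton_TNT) 5.962e-09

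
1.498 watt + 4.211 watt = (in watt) 5.709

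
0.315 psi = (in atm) 0.02143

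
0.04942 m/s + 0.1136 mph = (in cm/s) 10.02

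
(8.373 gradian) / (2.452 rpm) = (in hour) 0.0001423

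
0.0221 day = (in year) 6.055e-05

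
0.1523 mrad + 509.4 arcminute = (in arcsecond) 3.06e+04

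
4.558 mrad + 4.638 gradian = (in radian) 0.07741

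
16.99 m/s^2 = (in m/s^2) 16.99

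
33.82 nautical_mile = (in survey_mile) 38.92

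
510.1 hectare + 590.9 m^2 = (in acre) 1261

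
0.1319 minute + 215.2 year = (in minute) 1.131e+08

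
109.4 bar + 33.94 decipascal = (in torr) 8.206e+04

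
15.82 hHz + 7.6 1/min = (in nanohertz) 1.582e+12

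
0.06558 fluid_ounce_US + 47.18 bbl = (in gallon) 1982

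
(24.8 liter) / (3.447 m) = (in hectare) 7.195e-07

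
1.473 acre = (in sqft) 6.416e+04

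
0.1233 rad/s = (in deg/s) 7.065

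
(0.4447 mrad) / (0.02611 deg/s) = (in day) 1.129e-05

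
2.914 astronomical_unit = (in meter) 4.359e+11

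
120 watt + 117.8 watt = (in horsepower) 0.3189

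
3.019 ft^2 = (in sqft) 3.019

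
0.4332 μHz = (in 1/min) 2.599e-05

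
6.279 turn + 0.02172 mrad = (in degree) 2260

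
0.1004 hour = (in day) 0.004183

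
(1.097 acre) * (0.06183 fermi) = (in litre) 2.745e-10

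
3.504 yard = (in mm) 3204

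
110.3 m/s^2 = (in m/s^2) 110.3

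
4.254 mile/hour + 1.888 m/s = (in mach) 0.01113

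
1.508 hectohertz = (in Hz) 150.8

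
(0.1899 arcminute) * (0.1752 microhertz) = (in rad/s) 9.678e-12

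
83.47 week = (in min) 8.414e+05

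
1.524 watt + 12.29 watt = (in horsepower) 0.01852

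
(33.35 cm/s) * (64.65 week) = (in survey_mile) 8103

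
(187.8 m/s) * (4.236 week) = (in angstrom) 4.811e+18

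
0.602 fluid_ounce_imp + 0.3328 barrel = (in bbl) 0.3329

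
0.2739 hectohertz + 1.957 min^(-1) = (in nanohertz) 2.742e+10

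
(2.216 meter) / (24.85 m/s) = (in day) 1.032e-06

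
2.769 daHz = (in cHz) 2769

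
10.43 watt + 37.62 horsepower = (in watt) 2.806e+04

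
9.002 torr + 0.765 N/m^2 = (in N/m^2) 1201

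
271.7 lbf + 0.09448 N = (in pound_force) 271.7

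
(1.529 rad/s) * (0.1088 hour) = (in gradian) 3.813e+04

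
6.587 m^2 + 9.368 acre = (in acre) 9.37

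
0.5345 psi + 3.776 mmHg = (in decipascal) 4.189e+04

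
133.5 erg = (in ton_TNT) 3.191e-15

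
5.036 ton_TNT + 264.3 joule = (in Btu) 1.997e+07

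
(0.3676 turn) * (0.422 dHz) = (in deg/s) 5.585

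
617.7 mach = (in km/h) 7.572e+05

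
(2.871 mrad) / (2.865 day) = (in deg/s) 6.645e-07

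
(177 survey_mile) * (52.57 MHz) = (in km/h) 5.391e+13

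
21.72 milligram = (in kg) 2.172e-05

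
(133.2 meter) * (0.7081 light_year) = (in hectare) 8.923e+13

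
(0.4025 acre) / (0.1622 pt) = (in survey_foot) 9.339e+07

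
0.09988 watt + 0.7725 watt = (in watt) 0.8724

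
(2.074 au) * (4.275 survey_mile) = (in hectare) 2.135e+11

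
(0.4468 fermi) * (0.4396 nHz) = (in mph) 4.394e-25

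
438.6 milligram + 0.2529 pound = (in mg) 1.152e+05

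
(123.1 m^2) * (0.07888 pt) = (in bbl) 0.02155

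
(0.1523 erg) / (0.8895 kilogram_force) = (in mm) 1.746e-06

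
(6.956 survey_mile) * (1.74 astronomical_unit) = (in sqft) 3.137e+16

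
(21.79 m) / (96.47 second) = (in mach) 0.0006634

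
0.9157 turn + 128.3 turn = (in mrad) 8.119e+05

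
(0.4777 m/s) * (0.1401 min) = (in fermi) 4.016e+15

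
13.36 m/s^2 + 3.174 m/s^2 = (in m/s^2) 16.53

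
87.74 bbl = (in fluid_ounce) 4.717e+05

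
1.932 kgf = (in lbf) 4.259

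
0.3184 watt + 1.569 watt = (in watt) 1.887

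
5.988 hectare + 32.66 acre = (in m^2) 1.921e+05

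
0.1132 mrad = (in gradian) 0.007207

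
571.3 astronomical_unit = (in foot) 2.804e+14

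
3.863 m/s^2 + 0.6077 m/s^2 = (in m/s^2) 4.471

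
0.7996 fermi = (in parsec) 2.591e-32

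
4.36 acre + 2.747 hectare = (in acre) 11.15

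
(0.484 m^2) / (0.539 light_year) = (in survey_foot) 3.114e-16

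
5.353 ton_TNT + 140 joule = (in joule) 2.24e+10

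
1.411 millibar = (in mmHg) 1.058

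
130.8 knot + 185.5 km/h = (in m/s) 118.8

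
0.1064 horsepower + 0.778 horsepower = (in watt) 659.5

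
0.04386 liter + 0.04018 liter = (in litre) 0.08404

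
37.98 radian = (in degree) 2176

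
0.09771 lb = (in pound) 0.09771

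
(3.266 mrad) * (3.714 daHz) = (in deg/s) 6.95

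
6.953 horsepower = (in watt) 5185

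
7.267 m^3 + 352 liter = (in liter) 7619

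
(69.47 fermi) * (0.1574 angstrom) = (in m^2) 1.093e-24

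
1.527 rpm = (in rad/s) 0.1599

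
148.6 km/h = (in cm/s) 4128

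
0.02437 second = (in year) 7.728e-10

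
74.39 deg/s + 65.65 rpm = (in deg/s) 468.3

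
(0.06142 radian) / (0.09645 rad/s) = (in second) 0.6368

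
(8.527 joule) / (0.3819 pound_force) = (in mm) 5019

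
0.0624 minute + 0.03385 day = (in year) 9.286e-05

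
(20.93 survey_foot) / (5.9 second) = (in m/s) 1.081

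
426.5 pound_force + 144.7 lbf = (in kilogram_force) 259.1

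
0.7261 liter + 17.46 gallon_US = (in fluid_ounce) 2259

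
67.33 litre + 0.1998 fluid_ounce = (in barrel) 0.4235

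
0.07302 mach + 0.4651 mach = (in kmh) 659.6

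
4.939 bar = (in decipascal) 4.939e+06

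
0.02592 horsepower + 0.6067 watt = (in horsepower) 0.02673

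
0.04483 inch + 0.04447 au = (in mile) 4.134e+06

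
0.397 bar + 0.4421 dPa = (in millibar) 397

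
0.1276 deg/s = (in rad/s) 0.002227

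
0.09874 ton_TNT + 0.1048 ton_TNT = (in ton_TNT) 0.2035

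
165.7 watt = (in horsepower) 0.2222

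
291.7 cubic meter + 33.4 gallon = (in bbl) 1836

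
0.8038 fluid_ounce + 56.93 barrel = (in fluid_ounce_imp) 3.186e+05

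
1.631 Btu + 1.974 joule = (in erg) 1.723e+10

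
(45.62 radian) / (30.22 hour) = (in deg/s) 0.02403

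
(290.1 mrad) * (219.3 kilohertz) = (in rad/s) 6.362e+04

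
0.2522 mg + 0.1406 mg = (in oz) 1.386e-05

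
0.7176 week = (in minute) 7233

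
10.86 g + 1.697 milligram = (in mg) 1.086e+04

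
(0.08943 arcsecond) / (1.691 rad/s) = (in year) 8.13e-15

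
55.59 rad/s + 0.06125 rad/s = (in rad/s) 55.65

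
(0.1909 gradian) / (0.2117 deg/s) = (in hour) 0.0002254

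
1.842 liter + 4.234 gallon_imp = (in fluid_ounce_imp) 742.3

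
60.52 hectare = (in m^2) 6.052e+05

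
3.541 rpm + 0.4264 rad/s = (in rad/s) 0.7972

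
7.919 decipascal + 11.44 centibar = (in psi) 1.659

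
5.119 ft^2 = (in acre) 0.0001175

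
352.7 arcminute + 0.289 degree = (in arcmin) 370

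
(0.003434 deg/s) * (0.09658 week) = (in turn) 0.5572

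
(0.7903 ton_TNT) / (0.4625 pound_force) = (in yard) 1.758e+09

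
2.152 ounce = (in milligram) 6.101e+04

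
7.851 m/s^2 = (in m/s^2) 7.851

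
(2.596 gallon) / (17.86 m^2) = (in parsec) 1.783e-20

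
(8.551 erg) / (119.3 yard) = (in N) 7.839e-09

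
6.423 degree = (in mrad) 112.1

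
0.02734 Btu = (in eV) 1.8e+20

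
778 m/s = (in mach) 2.285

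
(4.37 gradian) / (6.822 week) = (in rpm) 1.589e-07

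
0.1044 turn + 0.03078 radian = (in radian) 0.6867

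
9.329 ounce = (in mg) 2.645e+05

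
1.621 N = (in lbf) 0.3644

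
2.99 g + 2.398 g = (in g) 5.388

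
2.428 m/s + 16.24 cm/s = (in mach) 0.007608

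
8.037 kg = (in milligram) 8.037e+06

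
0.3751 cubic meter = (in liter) 375.1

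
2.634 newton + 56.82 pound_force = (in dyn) 2.554e+07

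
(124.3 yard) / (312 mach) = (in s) 0.00107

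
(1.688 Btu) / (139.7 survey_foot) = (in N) 41.82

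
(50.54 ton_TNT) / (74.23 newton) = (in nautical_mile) 1.538e+06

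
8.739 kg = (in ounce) 308.3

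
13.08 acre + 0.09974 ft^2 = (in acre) 13.08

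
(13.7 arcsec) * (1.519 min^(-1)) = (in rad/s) 1.682e-06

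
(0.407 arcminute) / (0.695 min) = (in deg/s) 0.0001627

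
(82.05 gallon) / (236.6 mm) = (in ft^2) 14.13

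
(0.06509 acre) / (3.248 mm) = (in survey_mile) 50.39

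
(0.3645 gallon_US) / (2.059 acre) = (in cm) 1.656e-05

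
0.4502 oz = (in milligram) 1.276e+04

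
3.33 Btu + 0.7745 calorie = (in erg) 3.517e+10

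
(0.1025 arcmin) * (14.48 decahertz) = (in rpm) 0.04123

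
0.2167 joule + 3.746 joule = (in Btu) 0.003756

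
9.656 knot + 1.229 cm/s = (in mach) 0.01462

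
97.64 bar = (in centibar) 9764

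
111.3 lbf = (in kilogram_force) 50.48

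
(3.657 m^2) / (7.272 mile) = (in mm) 0.3125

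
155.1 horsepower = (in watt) 1.157e+05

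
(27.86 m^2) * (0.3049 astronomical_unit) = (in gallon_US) 3.357e+14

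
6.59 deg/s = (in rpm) 1.098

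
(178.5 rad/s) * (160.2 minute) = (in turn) 2.731e+05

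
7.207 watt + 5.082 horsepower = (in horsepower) 5.092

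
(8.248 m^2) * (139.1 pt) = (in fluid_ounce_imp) 1.424e+04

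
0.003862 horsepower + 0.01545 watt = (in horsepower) 0.003883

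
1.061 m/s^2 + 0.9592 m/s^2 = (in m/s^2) 2.02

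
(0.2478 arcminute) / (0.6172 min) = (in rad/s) 1.946e-06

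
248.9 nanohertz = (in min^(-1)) 1.493e-05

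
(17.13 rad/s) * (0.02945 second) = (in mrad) 504.5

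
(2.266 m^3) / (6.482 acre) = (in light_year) 9.131e-21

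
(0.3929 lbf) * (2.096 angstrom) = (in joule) 3.663e-10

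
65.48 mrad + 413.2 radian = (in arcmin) 1.421e+06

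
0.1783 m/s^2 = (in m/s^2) 0.1783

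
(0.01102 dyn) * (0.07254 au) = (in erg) 1.196e+10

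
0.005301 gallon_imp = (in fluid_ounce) 0.8149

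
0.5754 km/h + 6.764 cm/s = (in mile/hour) 0.5088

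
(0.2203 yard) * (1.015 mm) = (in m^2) 0.0002045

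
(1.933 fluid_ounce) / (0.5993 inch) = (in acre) 9.28e-07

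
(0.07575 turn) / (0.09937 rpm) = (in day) 0.0005294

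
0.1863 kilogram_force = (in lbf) 0.4107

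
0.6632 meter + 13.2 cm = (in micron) 7.952e+05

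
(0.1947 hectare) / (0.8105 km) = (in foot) 7.881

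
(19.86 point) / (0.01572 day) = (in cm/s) 0.0005158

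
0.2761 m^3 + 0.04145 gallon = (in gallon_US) 72.98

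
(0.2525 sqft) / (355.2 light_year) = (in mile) 4.338e-24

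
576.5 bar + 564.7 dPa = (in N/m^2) 5.765e+07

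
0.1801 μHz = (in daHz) 1.801e-08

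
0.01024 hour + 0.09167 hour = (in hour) 0.1019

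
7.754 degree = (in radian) 0.1353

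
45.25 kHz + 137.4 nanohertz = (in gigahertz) 4.525e-05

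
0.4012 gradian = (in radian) 0.006302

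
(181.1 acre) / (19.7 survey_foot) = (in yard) 1.335e+05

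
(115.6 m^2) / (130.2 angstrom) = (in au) 0.05935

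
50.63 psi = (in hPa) 3491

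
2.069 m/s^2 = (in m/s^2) 2.069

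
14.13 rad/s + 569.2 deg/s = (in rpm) 229.8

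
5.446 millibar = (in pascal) 544.6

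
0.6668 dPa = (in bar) 6.668e-07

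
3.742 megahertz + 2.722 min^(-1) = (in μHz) 3.742e+12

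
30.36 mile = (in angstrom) 4.886e+14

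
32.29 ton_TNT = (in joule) 1.351e+11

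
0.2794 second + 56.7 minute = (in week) 0.005625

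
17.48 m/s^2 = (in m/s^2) 17.48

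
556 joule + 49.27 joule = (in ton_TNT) 1.447e-07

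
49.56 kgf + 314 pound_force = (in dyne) 1.883e+08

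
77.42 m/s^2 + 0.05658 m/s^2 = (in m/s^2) 77.48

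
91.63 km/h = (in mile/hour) 56.94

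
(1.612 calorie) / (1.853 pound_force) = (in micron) 8.183e+05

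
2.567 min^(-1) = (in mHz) 42.78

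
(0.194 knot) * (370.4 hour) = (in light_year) 1.407e-11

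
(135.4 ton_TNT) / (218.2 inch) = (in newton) 1.022e+11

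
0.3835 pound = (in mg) 1.74e+05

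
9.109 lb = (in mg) 4.132e+06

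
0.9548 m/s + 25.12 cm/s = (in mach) 0.003542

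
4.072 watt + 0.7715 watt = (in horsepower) 0.006495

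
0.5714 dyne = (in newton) 5.714e-06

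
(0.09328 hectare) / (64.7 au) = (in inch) 3.794e-09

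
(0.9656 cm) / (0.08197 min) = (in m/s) 0.001963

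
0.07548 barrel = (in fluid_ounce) 405.8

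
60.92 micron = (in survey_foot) 0.0001999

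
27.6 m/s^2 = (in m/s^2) 27.6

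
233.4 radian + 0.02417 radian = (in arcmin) 8.025e+05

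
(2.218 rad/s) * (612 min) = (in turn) 1.296e+04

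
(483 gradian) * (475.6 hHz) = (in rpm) 3.446e+06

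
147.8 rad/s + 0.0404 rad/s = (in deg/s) 8471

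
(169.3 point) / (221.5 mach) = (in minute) 1.32e-08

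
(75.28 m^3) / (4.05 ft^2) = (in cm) 2.001e+04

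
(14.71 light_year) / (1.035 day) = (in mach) 4.571e+09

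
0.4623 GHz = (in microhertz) 4.623e+14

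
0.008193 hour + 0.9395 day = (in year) 0.002575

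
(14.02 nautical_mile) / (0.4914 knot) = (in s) 1.027e+05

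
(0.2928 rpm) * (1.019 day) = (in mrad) 2.7e+06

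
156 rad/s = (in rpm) 1490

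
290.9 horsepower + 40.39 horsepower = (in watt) 2.47e+05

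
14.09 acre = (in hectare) 5.702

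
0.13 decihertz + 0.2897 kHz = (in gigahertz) 2.897e-07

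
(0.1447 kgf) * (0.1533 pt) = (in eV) 4.79e+14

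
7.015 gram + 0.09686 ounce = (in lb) 0.02152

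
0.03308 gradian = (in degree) 0.02977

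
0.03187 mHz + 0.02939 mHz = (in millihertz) 0.06126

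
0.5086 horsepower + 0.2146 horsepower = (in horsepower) 0.7232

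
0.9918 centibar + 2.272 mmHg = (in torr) 9.711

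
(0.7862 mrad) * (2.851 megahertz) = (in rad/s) 2241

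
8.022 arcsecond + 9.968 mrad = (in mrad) 10.01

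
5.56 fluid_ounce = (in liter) 0.1644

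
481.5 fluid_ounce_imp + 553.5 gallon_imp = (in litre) 2530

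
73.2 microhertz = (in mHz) 0.0732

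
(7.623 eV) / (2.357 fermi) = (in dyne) 51.82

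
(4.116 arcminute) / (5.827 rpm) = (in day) 2.271e-08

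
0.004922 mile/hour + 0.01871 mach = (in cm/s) 637.3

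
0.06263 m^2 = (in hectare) 6.263e-06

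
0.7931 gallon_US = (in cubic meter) 0.003002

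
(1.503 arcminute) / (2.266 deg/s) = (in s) 0.01105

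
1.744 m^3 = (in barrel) 10.97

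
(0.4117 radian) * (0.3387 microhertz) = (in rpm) 1.332e-06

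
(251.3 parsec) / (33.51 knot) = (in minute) 7.497e+15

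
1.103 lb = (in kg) 0.5003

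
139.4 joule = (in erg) 1.394e+09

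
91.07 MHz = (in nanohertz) 9.107e+16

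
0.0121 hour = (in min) 0.726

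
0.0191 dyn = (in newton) 1.91e-07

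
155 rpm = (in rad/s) 16.23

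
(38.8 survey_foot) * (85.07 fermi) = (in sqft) 1.083e-11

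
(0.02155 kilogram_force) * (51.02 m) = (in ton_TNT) 2.577e-09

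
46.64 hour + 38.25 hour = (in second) 3.056e+05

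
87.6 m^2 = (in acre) 0.02165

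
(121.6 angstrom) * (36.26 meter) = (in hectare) 4.409e-11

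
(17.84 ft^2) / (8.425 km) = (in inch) 0.007745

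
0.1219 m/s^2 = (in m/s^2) 0.1219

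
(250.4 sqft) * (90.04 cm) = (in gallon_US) 5533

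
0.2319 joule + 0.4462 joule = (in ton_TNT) 1.621e-10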